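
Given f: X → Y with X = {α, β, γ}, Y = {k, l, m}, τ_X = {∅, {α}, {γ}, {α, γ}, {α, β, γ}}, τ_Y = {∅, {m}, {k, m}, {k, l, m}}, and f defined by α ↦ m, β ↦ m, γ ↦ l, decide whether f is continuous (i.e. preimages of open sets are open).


f is NOT continuous.

Compute f^{-1}(U) for each U ∈ τ_Y:
  U = ∅: f^{-1}(U) = ∅ ∈ τ_X ✓.
  U = {m}: f^{-1}(U) = {α, β} ∉ τ_X ✗.
  U = {k, m}: f^{-1}(U) = {α, β} ∉ τ_X ✗.
  U = {k, l, m}: f^{-1}(U) = {α, β, γ} ∈ τ_X ✓.
Found U = {m} with f^{-1}(U) = {α, β} not in τ_X. Therefore f is NOT continuous.


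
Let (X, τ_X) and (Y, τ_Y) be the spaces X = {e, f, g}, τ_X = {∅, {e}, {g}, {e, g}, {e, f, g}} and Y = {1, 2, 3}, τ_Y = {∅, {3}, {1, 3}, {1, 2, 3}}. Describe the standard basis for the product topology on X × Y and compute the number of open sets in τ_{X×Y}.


Basis B = {∅ × ∅, {e} × {3}, {g} × {3}, {e} × {1, 3}, {e, g} × {3}, {g} × {1, 3}, {e} × {1, 2, 3}, {e, f, g} × {3}, {g} × {1, 2, 3}, {e, g} × {1, 3}, {e, g} × {1, 2, 3}, {e, f, g} × {1, 3}, {e, f, g} × {1, 2, 3}}; |τ_{X×Y}| = 30.

Enumerate products U × V with U ∈ τ_X, V ∈ τ_Y (deduplicated):
  ∅ × ∅ = {} (∅)
  {e} × {3} = {(e,3)}
  {g} × {3} = {(g,3)}
  {e} × {1, 3} = {(e,1), (e,3)}
  {e, g} × {3} = {(e,3), (g,3)}
  {g} × {1, 3} = {(g,1), (g,3)}
  {e} × {1, 2, 3} = {(e,1), (e,2), (e,3)}
  {e, f, g} × {3} = {(e,3), (f,3), (g,3)}
  {g} × {1, 2, 3} = {(g,1), (g,2), (g,3)}
  {e, g} × {1, 3} = {(e,1), (e,3), (g,1), (g,3)}
  {e, g} × {1, 2, 3} = {(e,1), (e,2), (e,3), (g,1), (g,2), (g,3)}
  {e, f, g} × {1, 3} = {(e,1), (e,3), (f,1), (f,3), (g,1), (g,3)}
  {e, f, g} × {1, 2, 3} = {(e,1), (e,2), (e,3), (f,1), (f,2), (f,3), (g,1), (g,2), (g,3)}
These 13 distinct sets form the basis B.
Close under arbitrary unions to get τ_{X×Y}; counting gives |τ_{X×Y}| = 30.


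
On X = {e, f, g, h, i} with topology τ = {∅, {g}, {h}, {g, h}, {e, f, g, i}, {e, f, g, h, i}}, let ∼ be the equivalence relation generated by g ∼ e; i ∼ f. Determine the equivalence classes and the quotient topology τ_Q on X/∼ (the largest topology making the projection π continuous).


X/∼ = {[e=g], [f=i], [h]}; |τ_Q| = 4.

Equivalence classes: [e=g], [f=i], [h].
Quotient map π: X → X/∼ sends e ↦ [e=g], f ↦ [f=i], g ↦ [e=g], h ↦ [h], i ↦ [f=i].
For each subset V ⊆ X/∼, compute π^{-1}(V) ⊆ X and check whether π^{-1}(V) ∈ τ. V is open in τ_Q iff π^{-1}(V) ∈ τ.
  V = {}: π^{-1}(V) = ∅ ∈ τ ✓.
  V = {[e=g]}: π^{-1}(V) = {e, g} ∉ τ ✗.
  V = {[f=i]}: π^{-1}(V) = {f, i} ∉ τ ✗.
  V = {[e=g], [f=i]}: π^{-1}(V) = {e, f, g, i} ∈ τ ✓.
  V = {[h]}: π^{-1}(V) = {h} ∈ τ ✓.
  V = {[e=g], [h]}: π^{-1}(V) = {e, g, h} ∉ τ ✗.
  V = {[f=i], [h]}: π^{-1}(V) = {f, h, i} ∉ τ ✗.
  V = {[e=g], [f=i], [h]}: π^{-1}(V) = {e, f, g, h, i} ∈ τ ✓.
Open sets in the quotient: τ_Q = {{}, {[e=g], [f=i]}, {[h]}, {[e=g], [f=i], [h]}} (4 elements).


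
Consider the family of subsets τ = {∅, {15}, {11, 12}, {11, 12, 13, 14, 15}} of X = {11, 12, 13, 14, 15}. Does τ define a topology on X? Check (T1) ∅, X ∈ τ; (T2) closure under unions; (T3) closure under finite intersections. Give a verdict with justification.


τ is NOT a topology on X.

Axiom (T1): ∅ ∈ τ? Yes; X ∈ τ? Yes.
Axiom (T2/T3): check pairwise unions and intersections of members of τ.
Counterexample for (T2): {15} ∪ {11, 12} = {11, 12, 15} ∉ τ. Therefore τ is NOT a topology.


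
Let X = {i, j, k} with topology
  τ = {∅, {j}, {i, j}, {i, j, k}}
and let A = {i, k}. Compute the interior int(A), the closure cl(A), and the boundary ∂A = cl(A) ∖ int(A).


int(A) = ∅, cl(A) = {i, k}, ∂A = {i, k}.

Closed sets in (X, τ) are complements of opens:
  closed(X, τ) = {∅, {k}, {i, k}, {i, j, k}}.
int(A) = ⋃ {U ∈ τ : U ⊆ A}. Opens contained in A: ∅.
Taking the union of these: int(A) = ∅.
cl(A) = ⋂ {C closed : A ⊆ C}. Closed sets containing A: {i, k}, {i, j, k}.
Intersecting these: cl(A) = {i, k}.
∂A = cl(A) ∖ int(A) = {i, k} ∖ ∅ = {i, k}.


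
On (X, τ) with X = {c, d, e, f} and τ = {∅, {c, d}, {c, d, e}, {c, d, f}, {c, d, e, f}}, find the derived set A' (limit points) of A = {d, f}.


A' = {c, e, f}

For each x ∈ X, list the open sets U ∈ τ with x ∈ U, then check whether U ∩ (A ∖ {x}) ≠ ∅ for every such U.
  x = c: opens ∋ x are {c, d}, {c, d, e}, {c, d, f}, {c, d, e, f}; each meets A ∖ {c}, so x IS a limit point.
  x = d: open {c, d} ∋ x has {c, d} ∩ (A ∖ {d}) = ∅, so x is NOT a limit point.
  x = e: opens ∋ x are {c, d, e}, {c, d, e, f}; each meets A ∖ {e}, so x IS a limit point.
  x = f: opens ∋ x are {c, d, f}, {c, d, e, f}; each meets A ∖ {f}, so x IS a limit point.
Collecting: A' = {c, e, f}.


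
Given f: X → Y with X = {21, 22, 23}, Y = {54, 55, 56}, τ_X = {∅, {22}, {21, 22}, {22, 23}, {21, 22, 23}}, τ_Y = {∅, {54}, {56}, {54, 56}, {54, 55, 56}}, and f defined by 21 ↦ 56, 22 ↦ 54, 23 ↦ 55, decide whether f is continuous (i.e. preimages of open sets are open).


f is NOT continuous.

Compute f^{-1}(U) for each U ∈ τ_Y:
  U = ∅: f^{-1}(U) = ∅ ∈ τ_X ✓.
  U = {54}: f^{-1}(U) = {22} ∈ τ_X ✓.
  U = {56}: f^{-1}(U) = {21} ∉ τ_X ✗.
  U = {54, 56}: f^{-1}(U) = {21, 22} ∈ τ_X ✓.
  U = {54, 55, 56}: f^{-1}(U) = {21, 22, 23} ∈ τ_X ✓.
Found U = {56} with f^{-1}(U) = {21} not in τ_X. Therefore f is NOT continuous.


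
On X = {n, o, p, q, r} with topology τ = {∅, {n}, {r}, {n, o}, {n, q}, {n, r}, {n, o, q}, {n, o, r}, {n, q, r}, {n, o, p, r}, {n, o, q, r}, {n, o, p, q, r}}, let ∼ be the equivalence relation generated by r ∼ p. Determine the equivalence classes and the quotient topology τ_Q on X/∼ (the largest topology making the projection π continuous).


X/∼ = {[n], [o], [p=r], [q]}; |τ_Q| = 7.

Equivalence classes: [n], [o], [p=r], [q].
Quotient map π: X → X/∼ sends n ↦ [n], o ↦ [o], p ↦ [p=r], q ↦ [q], r ↦ [p=r].
For each subset V ⊆ X/∼, compute π^{-1}(V) ⊆ X and check whether π^{-1}(V) ∈ τ. V is open in τ_Q iff π^{-1}(V) ∈ τ.
  V = {}: π^{-1}(V) = ∅ ∈ τ ✓.
  V = {[n]}: π^{-1}(V) = {n} ∈ τ ✓.
  V = {[o]}: π^{-1}(V) = {o} ∉ τ ✗.
  V = {[n], [o]}: π^{-1}(V) = {n, o} ∈ τ ✓.
  V = {[p=r]}: π^{-1}(V) = {p, r} ∉ τ ✗.
  V = {[n], [p=r]}: π^{-1}(V) = {n, p, r} ∉ τ ✗.
  V = {[o], [p=r]}: π^{-1}(V) = {o, p, r} ∉ τ ✗.
  V = {[n], [o], [p=r]}: π^{-1}(V) = {n, o, p, r} ∈ τ ✓.
  V = {[q]}: π^{-1}(V) = {q} ∉ τ ✗.
  V = {[n], [q]}: π^{-1}(V) = {n, q} ∈ τ ✓.
  V = {[o], [q]}: π^{-1}(V) = {o, q} ∉ τ ✗.
  V = {[n], [o], [q]}: π^{-1}(V) = {n, o, q} ∈ τ ✓.
  V = {[p=r], [q]}: π^{-1}(V) = {p, q, r} ∉ τ ✗.
  V = {[n], [p=r], [q]}: π^{-1}(V) = {n, p, q, r} ∉ τ ✗.
  V = {[o], [p=r], [q]}: π^{-1}(V) = {o, p, q, r} ∉ τ ✗.
  V = {[n], [o], [p=r], [q]}: π^{-1}(V) = {n, o, p, q, r} ∈ τ ✓.
Open sets in the quotient: τ_Q = {{}, {[n]}, {[n], [o]}, {[n], [o], [p=r]}, {[n], [q]}, {[n], [o], [q]}, {[n], [o], [p=r], [q]}} (7 elements).


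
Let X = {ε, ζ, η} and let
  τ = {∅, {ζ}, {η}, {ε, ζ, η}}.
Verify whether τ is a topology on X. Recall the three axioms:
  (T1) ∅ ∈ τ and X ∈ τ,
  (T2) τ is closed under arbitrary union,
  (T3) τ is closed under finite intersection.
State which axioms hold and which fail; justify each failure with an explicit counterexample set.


τ is NOT a topology on X.

Axiom (T1): ∅ ∈ τ? Yes; X ∈ τ? Yes.
Axiom (T2/T3): check pairwise unions and intersections of members of τ.
Counterexample for (T2): {ζ} ∪ {η} = {ζ, η} ∉ τ. Therefore τ is NOT a topology.


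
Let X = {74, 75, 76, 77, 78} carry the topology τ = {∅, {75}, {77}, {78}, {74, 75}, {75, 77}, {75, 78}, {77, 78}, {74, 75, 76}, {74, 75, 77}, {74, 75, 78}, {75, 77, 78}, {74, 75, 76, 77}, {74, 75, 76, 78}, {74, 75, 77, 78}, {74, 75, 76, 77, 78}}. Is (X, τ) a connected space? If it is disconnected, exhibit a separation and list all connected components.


(X, τ) is disconnected; components = [{77}, {78}, {74, 75, 76}].

Find clopen sets (U ∈ τ with X ∖ U ∈ τ):
  U = ∅, X ∖ U = {74, 75, 76, 77, 78} — both open, so U is clopen.
  U = {77}, X ∖ U = {74, 75, 76, 78} — both open, so U is clopen.
  U = {78}, X ∖ U = {74, 75, 76, 77} — both open, so U is clopen.
  U = {77, 78}, X ∖ U = {74, 75, 76} — both open, so U is clopen.
  U = {74, 75, 76}, X ∖ U = {77, 78} — both open, so U is clopen.
  U = {74, 75, 76, 77}, X ∖ U = {78} — both open, so U is clopen.
  U = {74, 75, 76, 78}, X ∖ U = {77} — both open, so U is clopen.
  U = {74, 75, 76, 77, 78}, X ∖ U = ∅ — both open, so U is clopen.
Nontrivial clopen(s) exist: e.g. {74, 75, 76, 78}. So (X, τ) is disconnected.
Compute connected components by grouping points that agree on all clopens:
  component: {77}
  component: {78}
  component: {74, 75, 76}


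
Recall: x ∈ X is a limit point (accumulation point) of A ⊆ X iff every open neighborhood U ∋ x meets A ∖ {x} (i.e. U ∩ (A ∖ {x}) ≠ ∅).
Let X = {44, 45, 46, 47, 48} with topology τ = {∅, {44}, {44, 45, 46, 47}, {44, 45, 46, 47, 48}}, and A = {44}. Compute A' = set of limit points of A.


A' = {45, 46, 47, 48}

For each x ∈ X, list the open sets U ∈ τ with x ∈ U, then check whether U ∩ (A ∖ {x}) ≠ ∅ for every such U.
  x = 44: open {44} ∋ x has {44} ∩ (A ∖ {44}) = ∅, so x is NOT a limit point.
  x = 45: opens ∋ x are {44, 45, 46, 47}, {44, 45, 46, 47, 48}; each meets A ∖ {45}, so x IS a limit point.
  x = 46: opens ∋ x are {44, 45, 46, 47}, {44, 45, 46, 47, 48}; each meets A ∖ {46}, so x IS a limit point.
  x = 47: opens ∋ x are {44, 45, 46, 47}, {44, 45, 46, 47, 48}; each meets A ∖ {47}, so x IS a limit point.
  x = 48: opens ∋ x are {44, 45, 46, 47, 48}; each meets A ∖ {48}, so x IS a limit point.
Collecting: A' = {45, 46, 47, 48}.


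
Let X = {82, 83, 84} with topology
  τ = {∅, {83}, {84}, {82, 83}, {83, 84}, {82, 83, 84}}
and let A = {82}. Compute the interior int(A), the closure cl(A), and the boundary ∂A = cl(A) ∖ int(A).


int(A) = ∅, cl(A) = {82}, ∂A = {82}.

Closed sets in (X, τ) are complements of opens:
  closed(X, τ) = {∅, {82}, {84}, {82, 83}, {82, 84}, {82, 83, 84}}.
int(A) = ⋃ {U ∈ τ : U ⊆ A}. Opens contained in A: ∅.
Taking the union of these: int(A) = ∅.
cl(A) = ⋂ {C closed : A ⊆ C}. Closed sets containing A: {82}, {82, 83}, {82, 84}, {82, 83, 84}.
Intersecting these: cl(A) = {82}.
∂A = cl(A) ∖ int(A) = {82} ∖ ∅ = {82}.


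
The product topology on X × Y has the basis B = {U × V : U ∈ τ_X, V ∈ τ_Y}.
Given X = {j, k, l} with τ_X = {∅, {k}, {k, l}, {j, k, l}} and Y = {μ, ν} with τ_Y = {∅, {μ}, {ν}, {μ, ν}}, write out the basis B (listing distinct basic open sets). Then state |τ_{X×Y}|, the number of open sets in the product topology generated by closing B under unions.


Basis B = {∅ × ∅, {k} × {μ}, {k} × {ν}, {k} × {μ, ν}, {k, l} × {μ}, {k, l} × {ν}, {j, k, l} × {μ}, {j, k, l} × {ν}, {k, l} × {μ, ν}, {j, k, l} × {μ, ν}}; |τ_{X×Y}| = 16.

Enumerate products U × V with U ∈ τ_X, V ∈ τ_Y (deduplicated):
  ∅ × ∅ = {} (∅)
  {k} × {μ} = {(k,μ)}
  {k} × {ν} = {(k,ν)}
  {k} × {μ, ν} = {(k,μ), (k,ν)}
  {k, l} × {μ} = {(k,μ), (l,μ)}
  {k, l} × {ν} = {(k,ν), (l,ν)}
  {j, k, l} × {μ} = {(j,μ), (k,μ), (l,μ)}
  {j, k, l} × {ν} = {(j,ν), (k,ν), (l,ν)}
  {k, l} × {μ, ν} = {(k,μ), (k,ν), (l,μ), (l,ν)}
  {j, k, l} × {μ, ν} = {(j,μ), (j,ν), (k,μ), (k,ν), (l,μ), (l,ν)}
These 10 distinct sets form the basis B.
Close under arbitrary unions to get τ_{X×Y}; counting gives |τ_{X×Y}| = 16.


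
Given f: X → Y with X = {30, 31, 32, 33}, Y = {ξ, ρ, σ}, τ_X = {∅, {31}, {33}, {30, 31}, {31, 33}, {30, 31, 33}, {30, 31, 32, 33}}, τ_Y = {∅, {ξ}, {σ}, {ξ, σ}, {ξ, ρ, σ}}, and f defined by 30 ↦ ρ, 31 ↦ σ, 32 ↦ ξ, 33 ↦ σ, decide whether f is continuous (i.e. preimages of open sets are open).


f is NOT continuous.

Compute f^{-1}(U) for each U ∈ τ_Y:
  U = ∅: f^{-1}(U) = ∅ ∈ τ_X ✓.
  U = {ξ}: f^{-1}(U) = {32} ∉ τ_X ✗.
  U = {σ}: f^{-1}(U) = {31, 33} ∈ τ_X ✓.
  U = {ξ, σ}: f^{-1}(U) = {31, 32, 33} ∉ τ_X ✗.
  U = {ξ, ρ, σ}: f^{-1}(U) = {30, 31, 32, 33} ∈ τ_X ✓.
Found U = {ξ} with f^{-1}(U) = {32} not in τ_X. Therefore f is NOT continuous.


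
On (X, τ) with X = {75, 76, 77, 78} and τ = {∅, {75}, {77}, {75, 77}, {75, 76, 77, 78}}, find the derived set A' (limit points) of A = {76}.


A' = {78}

For each x ∈ X, list the open sets U ∈ τ with x ∈ U, then check whether U ∩ (A ∖ {x}) ≠ ∅ for every such U.
  x = 75: open {75} ∋ x has {75} ∩ (A ∖ {75}) = ∅, so x is NOT a limit point.
  x = 76: open {75, 76, 77, 78} ∋ x has {75, 76, 77, 78} ∩ (A ∖ {76}) = ∅, so x is NOT a limit point.
  x = 77: open {77} ∋ x has {77} ∩ (A ∖ {77}) = ∅, so x is NOT a limit point.
  x = 78: opens ∋ x are {75, 76, 77, 78}; each meets A ∖ {78}, so x IS a limit point.
Collecting: A' = {78}.


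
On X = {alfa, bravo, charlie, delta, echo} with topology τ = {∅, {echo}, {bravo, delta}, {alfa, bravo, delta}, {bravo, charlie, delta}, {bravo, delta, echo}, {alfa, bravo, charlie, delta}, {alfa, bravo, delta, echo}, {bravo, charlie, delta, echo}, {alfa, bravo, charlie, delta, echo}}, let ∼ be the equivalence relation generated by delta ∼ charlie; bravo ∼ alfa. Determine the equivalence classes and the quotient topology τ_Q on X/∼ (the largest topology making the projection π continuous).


X/∼ = {[alfa=bravo], [charlie=delta], [echo]}; |τ_Q| = 4.

Equivalence classes: [alfa=bravo], [charlie=delta], [echo].
Quotient map π: X → X/∼ sends alfa ↦ [alfa=bravo], bravo ↦ [alfa=bravo], charlie ↦ [charlie=delta], delta ↦ [charlie=delta], echo ↦ [echo].
For each subset V ⊆ X/∼, compute π^{-1}(V) ⊆ X and check whether π^{-1}(V) ∈ τ. V is open in τ_Q iff π^{-1}(V) ∈ τ.
  V = {}: π^{-1}(V) = ∅ ∈ τ ✓.
  V = {[alfa=bravo]}: π^{-1}(V) = {alfa, bravo} ∉ τ ✗.
  V = {[charlie=delta]}: π^{-1}(V) = {charlie, delta} ∉ τ ✗.
  V = {[alfa=bravo], [charlie=delta]}: π^{-1}(V) = {alfa, bravo, charlie, delta} ∈ τ ✓.
  V = {[echo]}: π^{-1}(V) = {echo} ∈ τ ✓.
  V = {[alfa=bravo], [echo]}: π^{-1}(V) = {alfa, bravo, echo} ∉ τ ✗.
  V = {[charlie=delta], [echo]}: π^{-1}(V) = {charlie, delta, echo} ∉ τ ✗.
  V = {[alfa=bravo], [charlie=delta], [echo]}: π^{-1}(V) = {alfa, bravo, charlie, delta, echo} ∈ τ ✓.
Open sets in the quotient: τ_Q = {{}, {[alfa=bravo], [charlie=delta]}, {[echo]}, {[alfa=bravo], [charlie=delta], [echo]}} (4 elements).


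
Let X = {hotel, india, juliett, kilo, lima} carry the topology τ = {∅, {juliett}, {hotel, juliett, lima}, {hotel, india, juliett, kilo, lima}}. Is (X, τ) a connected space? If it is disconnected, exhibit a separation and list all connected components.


(X, τ) is connected.

Find clopen sets (U ∈ τ with X ∖ U ∈ τ):
  U = ∅, X ∖ U = {hotel, india, juliett, kilo, lima} — both open, so U is clopen.
  U = {hotel, india, juliett, kilo, lima}, X ∖ U = ∅ — both open, so U is clopen.
Only trivial clopens (∅ and X) exist, so (X, τ) is connected.
Compute connected components by grouping points that agree on all clopens:
  component: {hotel, india, juliett, kilo, lima}


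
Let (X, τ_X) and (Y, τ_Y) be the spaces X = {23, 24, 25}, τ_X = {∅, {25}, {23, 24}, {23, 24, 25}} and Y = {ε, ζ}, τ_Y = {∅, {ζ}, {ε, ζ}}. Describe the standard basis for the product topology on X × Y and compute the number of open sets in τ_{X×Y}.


Basis B = {∅ × ∅, {25} × {ζ}, {23, 24} × {ζ}, {25} × {ε, ζ}, {23, 24, 25} × {ζ}, {23, 24} × {ε, ζ}, {23, 24, 25} × {ε, ζ}}; |τ_{X×Y}| = 9.

Enumerate products U × V with U ∈ τ_X, V ∈ τ_Y (deduplicated):
  ∅ × ∅ = {} (∅)
  {25} × {ζ} = {(25,ζ)}
  {23, 24} × {ζ} = {(23,ζ), (24,ζ)}
  {25} × {ε, ζ} = {(25,ε), (25,ζ)}
  {23, 24, 25} × {ζ} = {(23,ζ), (24,ζ), (25,ζ)}
  {23, 24} × {ε, ζ} = {(23,ε), (23,ζ), (24,ε), (24,ζ)}
  {23, 24, 25} × {ε, ζ} = {(23,ε), (23,ζ), (24,ε), (24,ζ), (25,ε), (25,ζ)}
These 7 distinct sets form the basis B.
Close under arbitrary unions to get τ_{X×Y}; counting gives |τ_{X×Y}| = 9.


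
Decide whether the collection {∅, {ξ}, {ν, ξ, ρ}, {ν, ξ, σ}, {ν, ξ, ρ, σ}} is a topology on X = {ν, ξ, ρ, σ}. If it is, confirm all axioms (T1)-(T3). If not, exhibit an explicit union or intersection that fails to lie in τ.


τ is NOT a topology on X.

Axiom (T1): ∅ ∈ τ? Yes; X ∈ τ? Yes.
Axiom (T2/T3): check pairwise unions and intersections of members of τ.
Counterexample for (T3): {ν, ξ, ρ} ∩ {ν, ξ, σ} = {ν, ξ} ∉ τ. Therefore τ is NOT a topology.


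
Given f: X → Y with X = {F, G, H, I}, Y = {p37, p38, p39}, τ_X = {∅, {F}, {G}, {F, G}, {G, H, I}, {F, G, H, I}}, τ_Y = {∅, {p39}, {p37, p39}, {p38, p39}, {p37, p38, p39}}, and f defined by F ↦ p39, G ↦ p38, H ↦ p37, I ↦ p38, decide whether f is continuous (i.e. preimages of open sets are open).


f is NOT continuous.

Compute f^{-1}(U) for each U ∈ τ_Y:
  U = ∅: f^{-1}(U) = ∅ ∈ τ_X ✓.
  U = {p39}: f^{-1}(U) = {F} ∈ τ_X ✓.
  U = {p37, p39}: f^{-1}(U) = {F, H} ∉ τ_X ✗.
  U = {p38, p39}: f^{-1}(U) = {F, G, I} ∉ τ_X ✗.
  U = {p37, p38, p39}: f^{-1}(U) = {F, G, H, I} ∈ τ_X ✓.
Found U = {p37, p39} with f^{-1}(U) = {F, H} not in τ_X. Therefore f is NOT continuous.


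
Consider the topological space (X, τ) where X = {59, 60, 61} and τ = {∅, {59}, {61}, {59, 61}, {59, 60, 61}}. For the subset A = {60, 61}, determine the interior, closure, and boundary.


int(A) = {61}, cl(A) = {60, 61}, ∂A = {60}.

Closed sets in (X, τ) are complements of opens:
  closed(X, τ) = {∅, {60}, {59, 60}, {60, 61}, {59, 60, 61}}.
int(A) = ⋃ {U ∈ τ : U ⊆ A}. Opens contained in A: ∅, {61}.
Taking the union of these: int(A) = {61}.
cl(A) = ⋂ {C closed : A ⊆ C}. Closed sets containing A: {60, 61}, {59, 60, 61}.
Intersecting these: cl(A) = {60, 61}.
∂A = cl(A) ∖ int(A) = {60, 61} ∖ {61} = {60}.


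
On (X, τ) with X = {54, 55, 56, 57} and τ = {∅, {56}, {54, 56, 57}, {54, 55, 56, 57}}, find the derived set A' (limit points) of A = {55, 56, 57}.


A' = {54, 55, 57}

For each x ∈ X, list the open sets U ∈ τ with x ∈ U, then check whether U ∩ (A ∖ {x}) ≠ ∅ for every such U.
  x = 54: opens ∋ x are {54, 56, 57}, {54, 55, 56, 57}; each meets A ∖ {54}, so x IS a limit point.
  x = 55: opens ∋ x are {54, 55, 56, 57}; each meets A ∖ {55}, so x IS a limit point.
  x = 56: open {56} ∋ x has {56} ∩ (A ∖ {56}) = ∅, so x is NOT a limit point.
  x = 57: opens ∋ x are {54, 56, 57}, {54, 55, 56, 57}; each meets A ∖ {57}, so x IS a limit point.
Collecting: A' = {54, 55, 57}.


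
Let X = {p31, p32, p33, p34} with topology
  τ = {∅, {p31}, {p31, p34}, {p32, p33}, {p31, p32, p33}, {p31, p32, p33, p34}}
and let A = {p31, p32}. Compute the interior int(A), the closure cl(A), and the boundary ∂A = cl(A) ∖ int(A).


int(A) = {p31}, cl(A) = {p31, p32, p33, p34}, ∂A = {p32, p33, p34}.

Closed sets in (X, τ) are complements of opens:
  closed(X, τ) = {∅, {p34}, {p31, p34}, {p32, p33}, {p32, p33, p34}, {p31, p32, p33, p34}}.
int(A) = ⋃ {U ∈ τ : U ⊆ A}. Opens contained in A: ∅, {p31}.
Taking the union of these: int(A) = {p31}.
cl(A) = ⋂ {C closed : A ⊆ C}. Closed sets containing A: {p31, p32, p33, p34}.
Intersecting these: cl(A) = {p31, p32, p33, p34}.
∂A = cl(A) ∖ int(A) = {p31, p32, p33, p34} ∖ {p31} = {p32, p33, p34}.


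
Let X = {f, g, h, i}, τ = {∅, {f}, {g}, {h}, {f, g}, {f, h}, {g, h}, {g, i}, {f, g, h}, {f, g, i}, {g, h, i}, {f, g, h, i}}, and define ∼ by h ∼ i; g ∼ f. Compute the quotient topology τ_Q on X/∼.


X/∼ = {[f=g], [h=i]}; |τ_Q| = 3.

Equivalence classes: [f=g], [h=i].
Quotient map π: X → X/∼ sends f ↦ [f=g], g ↦ [f=g], h ↦ [h=i], i ↦ [h=i].
For each subset V ⊆ X/∼, compute π^{-1}(V) ⊆ X and check whether π^{-1}(V) ∈ τ. V is open in τ_Q iff π^{-1}(V) ∈ τ.
  V = {}: π^{-1}(V) = ∅ ∈ τ ✓.
  V = {[f=g]}: π^{-1}(V) = {f, g} ∈ τ ✓.
  V = {[h=i]}: π^{-1}(V) = {h, i} ∉ τ ✗.
  V = {[f=g], [h=i]}: π^{-1}(V) = {f, g, h, i} ∈ τ ✓.
Open sets in the quotient: τ_Q = {{}, {[f=g]}, {[f=g], [h=i]}} (3 elements).


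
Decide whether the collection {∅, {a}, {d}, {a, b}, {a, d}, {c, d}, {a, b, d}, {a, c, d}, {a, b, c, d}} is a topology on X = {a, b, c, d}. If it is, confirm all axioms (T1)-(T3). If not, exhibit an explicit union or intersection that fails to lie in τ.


τ IS a topology on X.

Axiom (T1): ∅ ∈ τ? Yes; X ∈ τ? Yes.
Axiom (T2/T3): check pairwise unions and intersections of members of τ.
All pairwise intersections and unions checked — each lies in τ. Therefore τ satisfies (T1), (T2), (T3): it IS a topology on X.


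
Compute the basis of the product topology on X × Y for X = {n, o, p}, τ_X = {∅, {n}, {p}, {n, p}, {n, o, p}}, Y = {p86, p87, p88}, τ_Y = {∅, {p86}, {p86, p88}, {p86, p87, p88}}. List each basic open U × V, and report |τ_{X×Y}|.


Basis B = {∅ × ∅, {n} × {p86}, {p} × {p86}, {n} × {p86, p88}, {n, p} × {p86}, {p} × {p86, p88}, {n} × {p86, p87, p88}, {n, o, p} × {p86}, {p} × {p86, p87, p88}, {n, p} × {p86, p88}, {n, p} × {p86, p87, p88}, {n, o, p} × {p86, p88}, {n, o, p} × {p86, p87, p88}}; |τ_{X×Y}| = 30.

Enumerate products U × V with U ∈ τ_X, V ∈ τ_Y (deduplicated):
  ∅ × ∅ = {} (∅)
  {n} × {p86} = {(n,p86)}
  {p} × {p86} = {(p,p86)}
  {n} × {p86, p88} = {(n,p86), (n,p88)}
  {n, p} × {p86} = {(n,p86), (p,p86)}
  {p} × {p86, p88} = {(p,p86), (p,p88)}
  {n} × {p86, p87, p88} = {(n,p86), (n,p87), (n,p88)}
  {n, o, p} × {p86} = {(n,p86), (o,p86), (p,p86)}
  {p} × {p86, p87, p88} = {(p,p86), (p,p87), (p,p88)}
  {n, p} × {p86, p88} = {(n,p86), (n,p88), (p,p86), (p,p88)}
  {n, p} × {p86, p87, p88} = {(n,p86), (n,p87), (n,p88), (p,p86), (p,p87), (p,p88)}
  {n, o, p} × {p86, p88} = {(n,p86), (n,p88), (o,p86), (o,p88), (p,p86), (p,p88)}
  {n, o, p} × {p86, p87, p88} = {(n,p86), (n,p87), (n,p88), (o,p86), (o,p87), (o,p88), (p,p86), (p,p87), (p,p88)}
These 13 distinct sets form the basis B.
Close under arbitrary unions to get τ_{X×Y}; counting gives |τ_{X×Y}| = 30.


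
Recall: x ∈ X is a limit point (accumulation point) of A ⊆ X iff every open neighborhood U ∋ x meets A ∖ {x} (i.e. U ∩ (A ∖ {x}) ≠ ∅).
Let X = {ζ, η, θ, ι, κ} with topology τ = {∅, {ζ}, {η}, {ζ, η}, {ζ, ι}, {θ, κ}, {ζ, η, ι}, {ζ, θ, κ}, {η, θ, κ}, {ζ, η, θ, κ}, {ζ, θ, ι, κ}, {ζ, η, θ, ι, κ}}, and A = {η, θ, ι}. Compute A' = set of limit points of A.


A' = {κ}

For each x ∈ X, list the open sets U ∈ τ with x ∈ U, then check whether U ∩ (A ∖ {x}) ≠ ∅ for every such U.
  x = ζ: open {ζ} ∋ x has {ζ} ∩ (A ∖ {ζ}) = ∅, so x is NOT a limit point.
  x = η: open {η} ∋ x has {η} ∩ (A ∖ {η}) = ∅, so x is NOT a limit point.
  x = θ: open {θ, κ} ∋ x has {θ, κ} ∩ (A ∖ {θ}) = ∅, so x is NOT a limit point.
  x = ι: open {ζ, ι} ∋ x has {ζ, ι} ∩ (A ∖ {ι}) = ∅, so x is NOT a limit point.
  x = κ: opens ∋ x are {θ, κ}, {ζ, θ, κ}, {η, θ, κ}, {ζ, η, θ, κ}, {ζ, θ, ι, κ}, {ζ, η, θ, ι, κ}; each meets A ∖ {κ}, so x IS a limit point.
Collecting: A' = {κ}.


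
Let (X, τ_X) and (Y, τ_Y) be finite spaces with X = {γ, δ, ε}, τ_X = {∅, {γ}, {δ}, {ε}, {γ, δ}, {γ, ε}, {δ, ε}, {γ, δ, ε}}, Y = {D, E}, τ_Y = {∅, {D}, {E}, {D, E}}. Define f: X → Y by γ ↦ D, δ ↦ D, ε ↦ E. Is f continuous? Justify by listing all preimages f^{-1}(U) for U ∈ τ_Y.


f IS continuous.

Compute f^{-1}(U) for each U ∈ τ_Y:
  U = ∅: f^{-1}(U) = ∅ ∈ τ_X ✓.
  U = {D}: f^{-1}(U) = {γ, δ} ∈ τ_X ✓.
  U = {E}: f^{-1}(U) = {ε} ∈ τ_X ✓.
  U = {D, E}: f^{-1}(U) = {γ, δ, ε} ∈ τ_X ✓.
Every preimage lies in τ_X, so f IS continuous.


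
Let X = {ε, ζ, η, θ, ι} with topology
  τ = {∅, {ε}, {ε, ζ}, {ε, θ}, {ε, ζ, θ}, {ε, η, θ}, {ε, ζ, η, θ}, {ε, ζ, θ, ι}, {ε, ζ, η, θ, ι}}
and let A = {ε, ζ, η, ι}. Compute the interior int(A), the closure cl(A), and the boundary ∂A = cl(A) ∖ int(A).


int(A) = {ε, ζ}, cl(A) = {ε, ζ, η, θ, ι}, ∂A = {η, θ, ι}.

Closed sets in (X, τ) are complements of opens:
  closed(X, τ) = {∅, {η}, {ι}, {ζ, ι}, {η, ι}, {ζ, η, ι}, {η, θ, ι}, {ζ, η, θ, ι}, {ε, ζ, η, θ, ι}}.
int(A) = ⋃ {U ∈ τ : U ⊆ A}. Opens contained in A: ∅, {ε}, {ε, ζ}.
Taking the union of these: int(A) = {ε, ζ}.
cl(A) = ⋂ {C closed : A ⊆ C}. Closed sets containing A: {ε, ζ, η, θ, ι}.
Intersecting these: cl(A) = {ε, ζ, η, θ, ι}.
∂A = cl(A) ∖ int(A) = {ε, ζ, η, θ, ι} ∖ {ε, ζ} = {η, θ, ι}.


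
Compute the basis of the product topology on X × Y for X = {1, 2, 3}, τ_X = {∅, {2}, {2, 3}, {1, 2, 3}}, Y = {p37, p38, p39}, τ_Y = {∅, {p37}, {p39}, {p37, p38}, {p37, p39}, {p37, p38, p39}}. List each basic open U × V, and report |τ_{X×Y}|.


Basis B = {∅ × ∅, {2} × {p37}, {2} × {p39}, {2} × {p37, p38}, {2} × {p37, p39}, {2, 3} × {p37}, {2, 3} × {p39}, {1, 2, 3} × {p37}, {1, 2, 3} × {p39}, {2} × {p37, p38, p39}, {2, 3} × {p37, p38}, {2, 3} × {p37, p39}, {1, 2, 3} × {p37, p38}, {1, 2, 3} × {p37, p39}, {2, 3} × {p37, p38, p39}, {1, 2, 3} × {p37, p38, p39}}; |τ_{X×Y}| = 40.

Enumerate products U × V with U ∈ τ_X, V ∈ τ_Y (deduplicated):
  ∅ × ∅ = {} (∅)
  {2} × {p37} = {(2,p37)}
  {2} × {p39} = {(2,p39)}
  {2} × {p37, p38} = {(2,p37), (2,p38)}
  {2} × {p37, p39} = {(2,p37), (2,p39)}
  {2, 3} × {p37} = {(2,p37), (3,p37)}
  {2, 3} × {p39} = {(2,p39), (3,p39)}
  {1, 2, 3} × {p37} = {(1,p37), (2,p37), (3,p37)}
  {1, 2, 3} × {p39} = {(1,p39), (2,p39), (3,p39)}
  {2} × {p37, p38, p39} = {(2,p37), (2,p38), (2,p39)}
  {2, 3} × {p37, p38} = {(2,p37), (2,p38), (3,p37), (3,p38)}
  {2, 3} × {p37, p39} = {(2,p37), (2,p39), (3,p37), (3,p39)}
  {1, 2, 3} × {p37, p38} = {(1,p37), (1,p38), (2,p37), (2,p38), (3,p37), (3,p38)}
  {1, 2, 3} × {p37, p39} = {(1,p37), (1,p39), (2,p37), (2,p39), (3,p37), (3,p39)}
  {2, 3} × {p37, p38, p39} = {(2,p37), (2,p38), (2,p39), (3,p37), (3,p38), (3,p39)}
  {1, 2, 3} × {p37, p38, p39} = {(1,p37), (1,p38), (1,p39), (2,p37), (2,p38), (2,p39), (3,p37), (3,p38), (3,p39)}
These 16 distinct sets form the basis B.
Close under arbitrary unions to get τ_{X×Y}; counting gives |τ_{X×Y}| = 40.


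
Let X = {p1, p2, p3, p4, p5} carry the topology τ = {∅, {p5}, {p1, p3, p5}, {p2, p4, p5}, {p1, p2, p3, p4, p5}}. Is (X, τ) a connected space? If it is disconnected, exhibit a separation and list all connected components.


(X, τ) is connected.

Find clopen sets (U ∈ τ with X ∖ U ∈ τ):
  U = ∅, X ∖ U = {p1, p2, p3, p4, p5} — both open, so U is clopen.
  U = {p1, p2, p3, p4, p5}, X ∖ U = ∅ — both open, so U is clopen.
Only trivial clopens (∅ and X) exist, so (X, τ) is connected.
Compute connected components by grouping points that agree on all clopens:
  component: {p1, p2, p3, p4, p5}


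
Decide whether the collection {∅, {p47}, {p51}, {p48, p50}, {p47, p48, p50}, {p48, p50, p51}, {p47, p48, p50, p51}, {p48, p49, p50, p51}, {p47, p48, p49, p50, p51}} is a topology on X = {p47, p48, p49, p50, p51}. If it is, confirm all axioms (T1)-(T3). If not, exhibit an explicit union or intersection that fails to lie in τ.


τ is NOT a topology on X.

Axiom (T1): ∅ ∈ τ? Yes; X ∈ τ? Yes.
Axiom (T2/T3): check pairwise unions and intersections of members of τ.
Counterexample for (T2): {p47} ∪ {p51} = {p47, p51} ∉ τ. Therefore τ is NOT a topology.


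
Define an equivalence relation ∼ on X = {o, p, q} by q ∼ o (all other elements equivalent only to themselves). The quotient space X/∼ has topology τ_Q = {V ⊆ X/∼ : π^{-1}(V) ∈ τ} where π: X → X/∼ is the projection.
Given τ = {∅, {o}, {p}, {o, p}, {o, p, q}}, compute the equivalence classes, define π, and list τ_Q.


X/∼ = {[o=q], [p]}; |τ_Q| = 3.

Equivalence classes: [o=q], [p].
Quotient map π: X → X/∼ sends o ↦ [o=q], p ↦ [p], q ↦ [o=q].
For each subset V ⊆ X/∼, compute π^{-1}(V) ⊆ X and check whether π^{-1}(V) ∈ τ. V is open in τ_Q iff π^{-1}(V) ∈ τ.
  V = {}: π^{-1}(V) = ∅ ∈ τ ✓.
  V = {[o=q]}: π^{-1}(V) = {o, q} ∉ τ ✗.
  V = {[p]}: π^{-1}(V) = {p} ∈ τ ✓.
  V = {[o=q], [p]}: π^{-1}(V) = {o, p, q} ∈ τ ✓.
Open sets in the quotient: τ_Q = {{}, {[p]}, {[o=q], [p]}} (3 elements).


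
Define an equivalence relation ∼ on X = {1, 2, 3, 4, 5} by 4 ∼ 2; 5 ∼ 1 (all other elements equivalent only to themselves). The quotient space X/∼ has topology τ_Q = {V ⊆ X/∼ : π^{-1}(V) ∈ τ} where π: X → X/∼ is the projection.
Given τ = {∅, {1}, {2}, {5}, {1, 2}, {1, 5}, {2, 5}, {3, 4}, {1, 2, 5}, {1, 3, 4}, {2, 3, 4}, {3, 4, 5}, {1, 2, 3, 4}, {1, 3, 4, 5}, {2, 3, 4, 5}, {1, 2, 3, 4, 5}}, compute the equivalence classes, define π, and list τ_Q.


X/∼ = {[1=5], [2=4], [3]}; |τ_Q| = 4.

Equivalence classes: [1=5], [2=4], [3].
Quotient map π: X → X/∼ sends 1 ↦ [1=5], 2 ↦ [2=4], 3 ↦ [3], 4 ↦ [2=4], 5 ↦ [1=5].
For each subset V ⊆ X/∼, compute π^{-1}(V) ⊆ X and check whether π^{-1}(V) ∈ τ. V is open in τ_Q iff π^{-1}(V) ∈ τ.
  V = {}: π^{-1}(V) = ∅ ∈ τ ✓.
  V = {[1=5]}: π^{-1}(V) = {1, 5} ∈ τ ✓.
  V = {[2=4]}: π^{-1}(V) = {2, 4} ∉ τ ✗.
  V = {[1=5], [2=4]}: π^{-1}(V) = {1, 2, 4, 5} ∉ τ ✗.
  V = {[3]}: π^{-1}(V) = {3} ∉ τ ✗.
  V = {[1=5], [3]}: π^{-1}(V) = {1, 3, 5} ∉ τ ✗.
  V = {[2=4], [3]}: π^{-1}(V) = {2, 3, 4} ∈ τ ✓.
  V = {[1=5], [2=4], [3]}: π^{-1}(V) = {1, 2, 3, 4, 5} ∈ τ ✓.
Open sets in the quotient: τ_Q = {{}, {[1=5]}, {[2=4], [3]}, {[1=5], [2=4], [3]}} (4 elements).


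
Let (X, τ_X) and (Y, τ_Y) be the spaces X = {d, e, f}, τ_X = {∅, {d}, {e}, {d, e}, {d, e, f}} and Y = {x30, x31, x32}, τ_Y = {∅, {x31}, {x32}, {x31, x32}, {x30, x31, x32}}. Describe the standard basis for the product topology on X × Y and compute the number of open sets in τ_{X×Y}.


Basis B = {∅ × ∅, {d} × {x31}, {d} × {x32}, {e} × {x31}, {e} × {x32}, {d} × {x31, x32}, {d, e} × {x31}, {d, e} × {x32}, {e} × {x31, x32}, {d} × {x30, x31, x32}, {d, e, f} × {x31}, {d, e, f} × {x32}, {e} × {x30, x31, x32}, {d, e} × {x31, x32}, {d, e} × {x30, x31, x32}, {d, e, f} × {x31, x32}, {d, e, f} × {x30, x31, x32}}; |τ_{X×Y}| = 48.

Enumerate products U × V with U ∈ τ_X, V ∈ τ_Y (deduplicated):
  ∅ × ∅ = {} (∅)
  {d} × {x31} = {(d,x31)}
  {d} × {x32} = {(d,x32)}
  {e} × {x31} = {(e,x31)}
  {e} × {x32} = {(e,x32)}
  {d} × {x31, x32} = {(d,x31), (d,x32)}
  {d, e} × {x31} = {(d,x31), (e,x31)}
  {d, e} × {x32} = {(d,x32), (e,x32)}
  {e} × {x31, x32} = {(e,x31), (e,x32)}
  {d} × {x30, x31, x32} = {(d,x30), (d,x31), (d,x32)}
  {d, e, f} × {x31} = {(d,x31), (e,x31), (f,x31)}
  {d, e, f} × {x32} = {(d,x32), (e,x32), (f,x32)}
  {e} × {x30, x31, x32} = {(e,x30), (e,x31), (e,x32)}
  {d, e} × {x31, x32} = {(d,x31), (d,x32), (e,x31), (e,x32)}
  {d, e} × {x30, x31, x32} = {(d,x30), (d,x31), (d,x32), (e,x30), (e,x31), (e,x32)}
  {d, e, f} × {x31, x32} = {(d,x31), (d,x32), (e,x31), (e,x32), (f,x31), (f,x32)}
  {d, e, f} × {x30, x31, x32} = {(d,x30), (d,x31), (d,x32), (e,x30), (e,x31), (e,x32), (f,x30), (f,x31), (f,x32)}
These 17 distinct sets form the basis B.
Close under arbitrary unions to get τ_{X×Y}; counting gives |τ_{X×Y}| = 48.


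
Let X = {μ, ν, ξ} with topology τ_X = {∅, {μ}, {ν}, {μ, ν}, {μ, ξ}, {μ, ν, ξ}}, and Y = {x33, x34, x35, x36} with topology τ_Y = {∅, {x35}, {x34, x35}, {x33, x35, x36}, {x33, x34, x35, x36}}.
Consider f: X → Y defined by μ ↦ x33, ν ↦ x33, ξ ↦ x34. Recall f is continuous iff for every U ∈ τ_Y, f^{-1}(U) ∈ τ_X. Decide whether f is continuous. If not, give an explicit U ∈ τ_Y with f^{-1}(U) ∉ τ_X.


f is NOT continuous.

Compute f^{-1}(U) for each U ∈ τ_Y:
  U = ∅: f^{-1}(U) = ∅ ∈ τ_X ✓.
  U = {x35}: f^{-1}(U) = ∅ ∈ τ_X ✓.
  U = {x34, x35}: f^{-1}(U) = {ξ} ∉ τ_X ✗.
  U = {x33, x35, x36}: f^{-1}(U) = {μ, ν} ∈ τ_X ✓.
  U = {x33, x34, x35, x36}: f^{-1}(U) = {μ, ν, ξ} ∈ τ_X ✓.
Found U = {x34, x35} with f^{-1}(U) = {ξ} not in τ_X. Therefore f is NOT continuous.


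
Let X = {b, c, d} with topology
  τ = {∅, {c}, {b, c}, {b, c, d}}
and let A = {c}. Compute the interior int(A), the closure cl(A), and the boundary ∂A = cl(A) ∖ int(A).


int(A) = {c}, cl(A) = {b, c, d}, ∂A = {b, d}.

Closed sets in (X, τ) are complements of opens:
  closed(X, τ) = {∅, {d}, {b, d}, {b, c, d}}.
int(A) = ⋃ {U ∈ τ : U ⊆ A}. Opens contained in A: ∅, {c}.
Taking the union of these: int(A) = {c}.
cl(A) = ⋂ {C closed : A ⊆ C}. Closed sets containing A: {b, c, d}.
Intersecting these: cl(A) = {b, c, d}.
∂A = cl(A) ∖ int(A) = {b, c, d} ∖ {c} = {b, d}.


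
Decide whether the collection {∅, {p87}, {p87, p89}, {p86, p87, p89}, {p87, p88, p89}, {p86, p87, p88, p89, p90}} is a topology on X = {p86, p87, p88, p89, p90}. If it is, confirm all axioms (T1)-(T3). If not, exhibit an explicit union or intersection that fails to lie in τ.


τ is NOT a topology on X.

Axiom (T1): ∅ ∈ τ? Yes; X ∈ τ? Yes.
Axiom (T2/T3): check pairwise unions and intersections of members of τ.
Counterexample for (T2): {p86, p87, p89} ∪ {p87, p88, p89} = {p86, p87, p88, p89} ∉ τ. Therefore τ is NOT a topology.


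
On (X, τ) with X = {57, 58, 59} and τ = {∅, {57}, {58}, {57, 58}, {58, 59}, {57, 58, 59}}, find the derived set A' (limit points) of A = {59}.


A' = ∅

For each x ∈ X, list the open sets U ∈ τ with x ∈ U, then check whether U ∩ (A ∖ {x}) ≠ ∅ for every such U.
  x = 57: open {57} ∋ x has {57} ∩ (A ∖ {57}) = ∅, so x is NOT a limit point.
  x = 58: open {58} ∋ x has {58} ∩ (A ∖ {58}) = ∅, so x is NOT a limit point.
  x = 59: open {58, 59} ∋ x has {58, 59} ∩ (A ∖ {59}) = ∅, so x is NOT a limit point.
Collecting: A' = ∅.


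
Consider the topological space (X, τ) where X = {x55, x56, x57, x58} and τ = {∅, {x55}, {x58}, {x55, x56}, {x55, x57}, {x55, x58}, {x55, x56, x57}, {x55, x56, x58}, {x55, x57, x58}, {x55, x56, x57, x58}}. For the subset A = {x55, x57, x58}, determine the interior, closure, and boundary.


int(A) = {x55, x57, x58}, cl(A) = {x55, x56, x57, x58}, ∂A = {x56}.

Closed sets in (X, τ) are complements of opens:
  closed(X, τ) = {∅, {x56}, {x57}, {x58}, {x56, x57}, {x56, x58}, {x57, x58}, {x55, x56, x57}, {x56, x57, x58}, {x55, x56, x57, x58}}.
int(A) = ⋃ {U ∈ τ : U ⊆ A}. Opens contained in A: ∅, {x55}, {x58}, {x55, x57}, {x55, x58}, {x55, x57, x58}.
Taking the union of these: int(A) = {x55, x57, x58}.
cl(A) = ⋂ {C closed : A ⊆ C}. Closed sets containing A: {x55, x56, x57, x58}.
Intersecting these: cl(A) = {x55, x56, x57, x58}.
∂A = cl(A) ∖ int(A) = {x55, x56, x57, x58} ∖ {x55, x57, x58} = {x56}.


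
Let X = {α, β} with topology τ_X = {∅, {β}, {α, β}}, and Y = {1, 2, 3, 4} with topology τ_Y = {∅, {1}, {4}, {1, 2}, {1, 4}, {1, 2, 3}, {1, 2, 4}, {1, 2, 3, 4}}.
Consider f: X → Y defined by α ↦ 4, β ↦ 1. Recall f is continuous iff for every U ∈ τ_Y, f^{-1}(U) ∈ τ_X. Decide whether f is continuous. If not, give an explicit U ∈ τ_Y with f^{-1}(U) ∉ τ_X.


f is NOT continuous.

Compute f^{-1}(U) for each U ∈ τ_Y:
  U = ∅: f^{-1}(U) = ∅ ∈ τ_X ✓.
  U = {1}: f^{-1}(U) = {β} ∈ τ_X ✓.
  U = {4}: f^{-1}(U) = {α} ∉ τ_X ✗.
  U = {1, 2}: f^{-1}(U) = {β} ∈ τ_X ✓.
  U = {1, 4}: f^{-1}(U) = {α, β} ∈ τ_X ✓.
  U = {1, 2, 3}: f^{-1}(U) = {β} ∈ τ_X ✓.
  U = {1, 2, 4}: f^{-1}(U) = {α, β} ∈ τ_X ✓.
  U = {1, 2, 3, 4}: f^{-1}(U) = {α, β} ∈ τ_X ✓.
Found U = {4} with f^{-1}(U) = {α} not in τ_X. Therefore f is NOT continuous.


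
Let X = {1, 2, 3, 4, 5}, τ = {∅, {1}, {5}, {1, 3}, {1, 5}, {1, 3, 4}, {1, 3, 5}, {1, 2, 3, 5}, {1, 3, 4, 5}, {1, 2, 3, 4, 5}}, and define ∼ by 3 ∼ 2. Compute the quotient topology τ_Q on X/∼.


X/∼ = {[1], [2=3], [4], [5]}; |τ_Q| = 6.

Equivalence classes: [1], [2=3], [4], [5].
Quotient map π: X → X/∼ sends 1 ↦ [1], 2 ↦ [2=3], 3 ↦ [2=3], 4 ↦ [4], 5 ↦ [5].
For each subset V ⊆ X/∼, compute π^{-1}(V) ⊆ X and check whether π^{-1}(V) ∈ τ. V is open in τ_Q iff π^{-1}(V) ∈ τ.
  V = {}: π^{-1}(V) = ∅ ∈ τ ✓.
  V = {[1]}: π^{-1}(V) = {1} ∈ τ ✓.
  V = {[2=3]}: π^{-1}(V) = {2, 3} ∉ τ ✗.
  V = {[1], [2=3]}: π^{-1}(V) = {1, 2, 3} ∉ τ ✗.
  V = {[4]}: π^{-1}(V) = {4} ∉ τ ✗.
  V = {[1], [4]}: π^{-1}(V) = {1, 4} ∉ τ ✗.
  V = {[2=3], [4]}: π^{-1}(V) = {2, 3, 4} ∉ τ ✗.
  V = {[1], [2=3], [4]}: π^{-1}(V) = {1, 2, 3, 4} ∉ τ ✗.
  V = {[5]}: π^{-1}(V) = {5} ∈ τ ✓.
  V = {[1], [5]}: π^{-1}(V) = {1, 5} ∈ τ ✓.
  V = {[2=3], [5]}: π^{-1}(V) = {2, 3, 5} ∉ τ ✗.
  V = {[1], [2=3], [5]}: π^{-1}(V) = {1, 2, 3, 5} ∈ τ ✓.
  V = {[4], [5]}: π^{-1}(V) = {4, 5} ∉ τ ✗.
  V = {[1], [4], [5]}: π^{-1}(V) = {1, 4, 5} ∉ τ ✗.
  V = {[2=3], [4], [5]}: π^{-1}(V) = {2, 3, 4, 5} ∉ τ ✗.
  V = {[1], [2=3], [4], [5]}: π^{-1}(V) = {1, 2, 3, 4, 5} ∈ τ ✓.
Open sets in the quotient: τ_Q = {{}, {[1]}, {[5]}, {[1], [5]}, {[1], [2=3], [5]}, {[1], [2=3], [4], [5]}} (6 elements).


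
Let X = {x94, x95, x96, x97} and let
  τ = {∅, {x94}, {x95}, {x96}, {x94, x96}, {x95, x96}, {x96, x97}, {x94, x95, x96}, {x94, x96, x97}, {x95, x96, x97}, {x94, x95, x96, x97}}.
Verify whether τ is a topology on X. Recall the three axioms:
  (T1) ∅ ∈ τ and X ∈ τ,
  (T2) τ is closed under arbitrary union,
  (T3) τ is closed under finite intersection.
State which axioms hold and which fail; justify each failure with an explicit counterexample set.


τ is NOT a topology on X.

Axiom (T1): ∅ ∈ τ? Yes; X ∈ τ? Yes.
Axiom (T2/T3): check pairwise unions and intersections of members of τ.
Counterexample for (T2): {x94} ∪ {x95} = {x94, x95} ∉ τ. Therefore τ is NOT a topology.


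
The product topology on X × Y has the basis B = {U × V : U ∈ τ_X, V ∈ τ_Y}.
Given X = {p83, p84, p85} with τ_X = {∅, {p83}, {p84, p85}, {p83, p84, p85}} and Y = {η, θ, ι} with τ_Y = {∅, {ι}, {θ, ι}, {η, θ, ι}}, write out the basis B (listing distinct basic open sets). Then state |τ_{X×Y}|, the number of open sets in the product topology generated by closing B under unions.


Basis B = {∅ × ∅, {p83} × {ι}, {p83} × {θ, ι}, {p84, p85} × {ι}, {p83} × {η, θ, ι}, {p83, p84, p85} × {ι}, {p84, p85} × {θ, ι}, {p83, p84, p85} × {θ, ι}, {p84, p85} × {η, θ, ι}, {p83, p84, p85} × {η, θ, ι}}; |τ_{X×Y}| = 16.

Enumerate products U × V with U ∈ τ_X, V ∈ τ_Y (deduplicated):
  ∅ × ∅ = {} (∅)
  {p83} × {ι} = {(p83,ι)}
  {p83} × {θ, ι} = {(p83,θ), (p83,ι)}
  {p84, p85} × {ι} = {(p84,ι), (p85,ι)}
  {p83} × {η, θ, ι} = {(p83,η), (p83,θ), (p83,ι)}
  {p83, p84, p85} × {ι} = {(p83,ι), (p84,ι), (p85,ι)}
  {p84, p85} × {θ, ι} = {(p84,θ), (p84,ι), (p85,θ), (p85,ι)}
  {p83, p84, p85} × {θ, ι} = {(p83,θ), (p83,ι), (p84,θ), (p84,ι), (p85,θ), (p85,ι)}
  {p84, p85} × {η, θ, ι} = {(p84,η), (p84,θ), (p84,ι), (p85,η), (p85,θ), (p85,ι)}
  {p83, p84, p85} × {η, θ, ι} = {(p83,η), (p83,θ), (p83,ι), (p84,η), (p84,θ), (p84,ι), (p85,η), (p85,θ), (p85,ι)}
These 10 distinct sets form the basis B.
Close under arbitrary unions to get τ_{X×Y}; counting gives |τ_{X×Y}| = 16.


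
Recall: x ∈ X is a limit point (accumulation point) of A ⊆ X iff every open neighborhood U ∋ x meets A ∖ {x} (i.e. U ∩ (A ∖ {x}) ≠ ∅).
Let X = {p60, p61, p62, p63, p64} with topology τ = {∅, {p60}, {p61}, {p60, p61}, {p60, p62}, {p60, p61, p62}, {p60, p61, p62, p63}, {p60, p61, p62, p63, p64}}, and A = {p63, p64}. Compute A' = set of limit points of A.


A' = {p64}

For each x ∈ X, list the open sets U ∈ τ with x ∈ U, then check whether U ∩ (A ∖ {x}) ≠ ∅ for every such U.
  x = p60: open {p60} ∋ x has {p60} ∩ (A ∖ {p60}) = ∅, so x is NOT a limit point.
  x = p61: open {p61} ∋ x has {p61} ∩ (A ∖ {p61}) = ∅, so x is NOT a limit point.
  x = p62: open {p60, p62} ∋ x has {p60, p62} ∩ (A ∖ {p62}) = ∅, so x is NOT a limit point.
  x = p63: open {p60, p61, p62, p63} ∋ x has {p60, p61, p62, p63} ∩ (A ∖ {p63}) = ∅, so x is NOT a limit point.
  x = p64: opens ∋ x are {p60, p61, p62, p63, p64}; each meets A ∖ {p64}, so x IS a limit point.
Collecting: A' = {p64}.
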